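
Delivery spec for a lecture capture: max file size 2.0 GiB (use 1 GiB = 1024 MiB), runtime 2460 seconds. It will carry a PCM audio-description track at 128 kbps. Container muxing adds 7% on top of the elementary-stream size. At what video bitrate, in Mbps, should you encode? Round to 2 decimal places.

Budget: 2.0 GiB = 17179.9 Mb.
Stream payload after overhead: 17179.9 / 1.07 = 16056.0 Mb.
Total bitrate budget: 16056.0 Mb / 2460 s = 6.527 Mbps.
Audio: 128 kbps = 0.128 Mbps.
Video: 6.527 − 0.128 = 6.399 Mbps.

6.40 Mbps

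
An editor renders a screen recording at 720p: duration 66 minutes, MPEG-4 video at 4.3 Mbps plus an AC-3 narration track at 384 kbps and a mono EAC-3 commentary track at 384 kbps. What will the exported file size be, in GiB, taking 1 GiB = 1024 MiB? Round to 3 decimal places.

2.336 GiB

66 min = 3960 s
Audio total: 384 + 384 = 768 kbps = 0.768 Mbps.
Total bitrate: 4.3 + 0.768 = 5.068 Mbps.
Stream data: 5.068 Mbps × 3960 s = 20069.3 Mb.
20,069 Mb = 2,508,660,000 bytes ÷ 1,073,741,824 = 2.336 GiB.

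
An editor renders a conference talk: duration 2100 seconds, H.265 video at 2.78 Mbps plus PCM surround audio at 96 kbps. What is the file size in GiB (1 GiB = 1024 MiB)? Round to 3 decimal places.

Audio: 96 kbps = 0.096 Mbps.
Total bitrate: 2.78 + 0.096 = 2.876 Mbps.
Stream data: 2.876 Mbps × 2100 s = 6039.6 Mb.
6,040 Mb = 754,950,000 bytes ÷ 1,073,741,824 = 0.7031 GiB.

0.703 GiB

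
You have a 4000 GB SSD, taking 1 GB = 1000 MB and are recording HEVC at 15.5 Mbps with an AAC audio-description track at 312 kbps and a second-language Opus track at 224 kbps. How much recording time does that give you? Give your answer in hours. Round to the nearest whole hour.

Audio total: 312 + 224 = 536 kbps = 0.536 Mbps.
Total bitrate: 15.5 + 0.536 = 16.036 Mbps.
Capacity: 4000 GB = 32,000,000 Mb.
Recording time: 32,000,000 / 16.036 = 1,995,510 s ≈ 554 hours.

554 hours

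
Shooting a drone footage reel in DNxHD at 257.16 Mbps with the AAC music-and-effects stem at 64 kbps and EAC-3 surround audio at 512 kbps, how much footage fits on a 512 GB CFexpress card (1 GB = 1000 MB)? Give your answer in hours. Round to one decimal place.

4.4 hours

Audio total: 64 + 512 = 576 kbps = 0.576 Mbps.
Total bitrate: 257.16 + 0.576 = 257.736 Mbps.
Capacity: 512 GB = 4,096,000 Mb.
Recording time: 4,096,000 / 257.736 = 15,892 s ≈ 4.41 hours.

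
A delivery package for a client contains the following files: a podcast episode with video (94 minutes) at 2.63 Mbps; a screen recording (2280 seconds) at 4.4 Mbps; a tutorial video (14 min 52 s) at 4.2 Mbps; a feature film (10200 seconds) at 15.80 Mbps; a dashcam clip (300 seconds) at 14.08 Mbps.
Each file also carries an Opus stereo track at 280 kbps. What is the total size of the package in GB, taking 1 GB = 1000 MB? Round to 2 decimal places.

Audio: 280 kbps = 0.280 Mbps.
podcast episode with video: 2.910 Mbps × 5640 s = 16412.4 Mb
screen recording: 4.680 Mbps × 2280 s = 10670.4 Mb
tutorial video: 4.480 Mbps × 892 s = 3996.2 Mb
feature film: 16.080 Mbps × 10200 s = 164016.0 Mb
dashcam clip: 14.360 Mbps × 300 s = 4308.0 Mb
Total: 199403.0 Mb = 24925.4 MB.
= 24.93 GB.

24.93 GB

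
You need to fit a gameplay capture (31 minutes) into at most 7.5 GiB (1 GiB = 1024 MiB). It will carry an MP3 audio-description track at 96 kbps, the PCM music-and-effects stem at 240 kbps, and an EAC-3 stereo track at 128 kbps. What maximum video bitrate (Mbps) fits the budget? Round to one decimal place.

Budget: 7.5 GiB = 64424.5 Mb.
31 min = 1860 s
Total bitrate budget: 64424.5 Mb / 1860 s = 34.637 Mbps.
Audio total: 96 + 240 + 128 = 464 kbps = 0.464 Mbps.
Video: 34.637 − 0.464 = 34.173 Mbps.

34.2 Mbps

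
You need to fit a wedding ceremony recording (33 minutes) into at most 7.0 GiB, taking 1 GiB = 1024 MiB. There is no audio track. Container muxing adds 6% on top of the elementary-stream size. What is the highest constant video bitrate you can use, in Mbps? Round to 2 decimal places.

28.65 Mbps

Budget: 7.0 GiB = 60129.5 Mb.
Stream payload after overhead: 60129.5 / 1.06 = 56726.0 Mb.
33 min = 1980 s
Total bitrate budget: 56726.0 Mb / 1980 s = 28.649 Mbps.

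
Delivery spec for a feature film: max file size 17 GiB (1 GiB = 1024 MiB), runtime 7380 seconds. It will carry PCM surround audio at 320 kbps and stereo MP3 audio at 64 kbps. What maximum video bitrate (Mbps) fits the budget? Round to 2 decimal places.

19.40 Mbps

Budget: 17 GiB = 146028.9 Mb.
Total bitrate budget: 146028.9 Mb / 7380 s = 19.787 Mbps.
Audio total: 320 + 64 = 384 kbps = 0.384 Mbps.
Video: 19.787 − 0.384 = 19.403 Mbps.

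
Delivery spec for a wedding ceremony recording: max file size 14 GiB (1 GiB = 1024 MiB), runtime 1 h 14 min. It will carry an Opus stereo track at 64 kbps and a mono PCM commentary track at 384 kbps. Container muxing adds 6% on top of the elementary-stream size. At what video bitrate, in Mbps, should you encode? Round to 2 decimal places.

25.10 Mbps

Budget: 14 GiB = 120259.1 Mb.
Stream payload after overhead: 120259.1 / 1.06 = 113452.0 Mb.
1 h 14 min = 74 min = 4440 s
Total bitrate budget: 113452.0 Mb / 4440 s = 25.552 Mbps.
Audio total: 64 + 384 = 448 kbps = 0.448 Mbps.
Video: 25.552 − 0.448 = 25.104 Mbps.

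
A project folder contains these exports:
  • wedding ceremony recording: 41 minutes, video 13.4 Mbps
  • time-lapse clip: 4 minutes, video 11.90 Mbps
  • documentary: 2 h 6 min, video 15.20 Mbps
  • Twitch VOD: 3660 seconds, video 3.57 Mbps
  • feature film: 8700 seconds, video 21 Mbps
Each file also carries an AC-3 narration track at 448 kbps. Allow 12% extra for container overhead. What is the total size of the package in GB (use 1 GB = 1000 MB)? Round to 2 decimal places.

Audio: 448 kbps = 0.448 Mbps.
wedding ceremony recording: 13.848 Mbps × 2460 s × 1.12 = 38154.0 Mb
time-lapse clip: 12.348 Mbps × 240 s × 1.12 = 3319.1 Mb
documentary: 15.648 Mbps × 7560 s × 1.12 = 132494.7 Mb
Twitch VOD: 4.018 Mbps × 3660 s × 1.12 = 16470.6 Mb
feature film: 21.448 Mbps × 8700 s × 1.12 = 208989.3 Mb
Total: 399427.8 Mb = 49928.5 MB.
= 49.93 GB.

49.93 GB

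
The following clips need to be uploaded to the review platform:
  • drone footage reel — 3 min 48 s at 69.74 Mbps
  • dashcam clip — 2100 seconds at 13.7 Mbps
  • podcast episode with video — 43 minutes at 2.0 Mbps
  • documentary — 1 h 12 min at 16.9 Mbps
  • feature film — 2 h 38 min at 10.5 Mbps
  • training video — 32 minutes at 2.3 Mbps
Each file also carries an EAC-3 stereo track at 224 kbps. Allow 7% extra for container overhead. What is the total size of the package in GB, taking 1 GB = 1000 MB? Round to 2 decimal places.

30.95 GB

Audio: 224 kbps = 0.224 Mbps.
drone footage reel: 69.964 Mbps × 228 s × 1.07 = 17068.4 Mb
dashcam clip: 13.924 Mbps × 2100 s × 1.07 = 31287.2 Mb
podcast episode with video: 2.224 Mbps × 2580 s × 1.07 = 6139.6 Mb
documentary: 17.124 Mbps × 4320 s × 1.07 = 79154.0 Mb
feature film: 10.724 Mbps × 9480 s × 1.07 = 108780.0 Mb
training video: 2.524 Mbps × 1920 s × 1.07 = 5185.3 Mb
Total: 247614.5 Mb = 30951.8 MB.
= 30.95 GB.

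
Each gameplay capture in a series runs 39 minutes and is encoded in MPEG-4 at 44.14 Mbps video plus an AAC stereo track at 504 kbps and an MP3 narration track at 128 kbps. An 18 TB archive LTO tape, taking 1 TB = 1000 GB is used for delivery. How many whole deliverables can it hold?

1374

39 min = 2340 s
Audio total: 504 + 128 = 632 kbps = 0.632 Mbps.
Total bitrate: 44.772 Mbps.
Per item: 44.772 Mbps × 2340 s = 104,766 Mb = 13,096 MB.
Capacity: 18 TB = 144,000,000 Mb; 1374.49 items → 1374 complete.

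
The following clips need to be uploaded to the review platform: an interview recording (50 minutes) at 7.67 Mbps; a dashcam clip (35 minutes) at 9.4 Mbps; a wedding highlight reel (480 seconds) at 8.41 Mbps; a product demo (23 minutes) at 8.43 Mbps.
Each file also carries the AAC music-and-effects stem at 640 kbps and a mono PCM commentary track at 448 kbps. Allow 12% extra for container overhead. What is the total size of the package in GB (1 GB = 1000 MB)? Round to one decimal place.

Audio total: 640 + 448 = 1088 kbps = 1.088 Mbps.
interview recording: 8.758 Mbps × 3000 s × 1.12 = 29426.9 Mb
dashcam clip: 10.488 Mbps × 2100 s × 1.12 = 24667.8 Mb
wedding highlight reel: 9.498 Mbps × 480 s × 1.12 = 5106.1 Mb
product demo: 9.518 Mbps × 1380 s × 1.12 = 14711.0 Mb
Total: 73911.8 Mb = 9239.0 MB.
= 9.239 GB.

9.2 GB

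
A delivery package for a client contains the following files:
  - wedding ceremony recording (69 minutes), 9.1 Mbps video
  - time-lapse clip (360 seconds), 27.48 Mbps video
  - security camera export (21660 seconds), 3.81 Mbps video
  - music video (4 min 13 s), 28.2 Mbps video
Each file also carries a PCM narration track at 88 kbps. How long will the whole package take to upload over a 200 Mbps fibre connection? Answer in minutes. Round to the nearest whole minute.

Audio: 88 kbps = 0.088 Mbps.
wedding ceremony recording: 9.188 Mbps × 4140 s = 38038.3 Mb
time-lapse clip: 27.568 Mbps × 360 s = 9924.5 Mb
security camera export: 3.898 Mbps × 21660 s = 84430.7 Mb
music video: 28.288 Mbps × 253 s = 7156.9 Mb
Total: 139550.3 Mb = 17443.8 MB.
At 200 Mbps: 139550.3 / 200 = 698 s ≈ 11.6 minutes.

12 minutes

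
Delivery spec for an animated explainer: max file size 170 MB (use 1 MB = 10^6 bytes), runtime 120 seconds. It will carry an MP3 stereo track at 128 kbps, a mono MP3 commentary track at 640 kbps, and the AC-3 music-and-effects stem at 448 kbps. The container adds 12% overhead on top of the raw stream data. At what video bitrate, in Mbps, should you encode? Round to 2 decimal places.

8.90 Mbps

Budget: 170 MB = 1360.0 Mb.
Stream payload after overhead: 1360.0 / 1.12 = 1214.3 Mb.
Total bitrate budget: 1214.3 Mb / 120 s = 10.119 Mbps.
Audio total: 128 + 640 + 448 = 1216 kbps = 1.216 Mbps.
Video: 10.119 − 1.216 = 8.903 Mbps.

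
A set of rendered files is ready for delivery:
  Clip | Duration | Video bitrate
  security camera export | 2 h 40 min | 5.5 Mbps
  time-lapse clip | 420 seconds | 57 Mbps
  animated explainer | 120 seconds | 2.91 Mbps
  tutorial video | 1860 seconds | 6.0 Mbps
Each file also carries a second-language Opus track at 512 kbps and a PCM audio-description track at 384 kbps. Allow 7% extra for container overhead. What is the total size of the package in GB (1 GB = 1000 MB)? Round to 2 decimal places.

13.24 GB

Audio total: 512 + 384 = 896 kbps = 0.896 Mbps.
security camera export: 6.396 Mbps × 9600 s × 1.07 = 65699.7 Mb
time-lapse clip: 57.896 Mbps × 420 s × 1.07 = 26018.5 Mb
animated explainer: 3.806 Mbps × 120 s × 1.07 = 488.7 Mb
tutorial video: 6.896 Mbps × 1860 s × 1.07 = 13724.4 Mb
Total: 105931.3 Mb = 13241.4 MB.
= 13.24 GB.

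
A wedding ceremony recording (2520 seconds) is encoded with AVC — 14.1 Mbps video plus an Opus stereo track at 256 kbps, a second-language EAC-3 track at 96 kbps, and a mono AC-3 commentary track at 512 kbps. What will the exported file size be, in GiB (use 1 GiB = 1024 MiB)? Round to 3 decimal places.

4.390 GiB

Audio total: 256 + 96 + 512 = 864 kbps = 0.864 Mbps.
Total bitrate: 14.1 + 0.864 = 14.964 Mbps.
Stream data: 14.964 Mbps × 2520 s = 37709.3 Mb.
37,709 Mb = 4,713,660,000 bytes ÷ 1,073,741,824 = 4.390 GiB.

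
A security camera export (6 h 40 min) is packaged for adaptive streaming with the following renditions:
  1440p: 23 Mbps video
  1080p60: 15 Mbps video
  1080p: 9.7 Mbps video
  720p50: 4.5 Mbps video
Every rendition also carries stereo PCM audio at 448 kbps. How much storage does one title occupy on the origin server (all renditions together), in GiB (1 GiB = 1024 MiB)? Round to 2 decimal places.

150.85 GiB

6 h 40 min = 400 min = 24000 s
Audio: 448 kbps = 0.448 Mbps.
Sum of rendition bitrates: (23+0.448) + (15+0.448) + (9.7+0.448) + (4.5+0.448) = 53.992 Mbps.
× 24000 s = 1,295,808 Mb = 161,976 MB = 150.9 GiB.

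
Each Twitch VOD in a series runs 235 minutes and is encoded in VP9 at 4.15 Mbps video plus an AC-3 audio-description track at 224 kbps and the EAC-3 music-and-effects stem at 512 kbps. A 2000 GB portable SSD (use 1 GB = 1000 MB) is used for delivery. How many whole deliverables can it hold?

232

235 min = 14100 s
Audio total: 224 + 512 = 736 kbps = 0.736 Mbps.
Total bitrate: 4.886 Mbps.
Per item: 4.886 Mbps × 14100 s = 68,893 Mb = 8,612 MB.
Capacity: 2000 GB = 16,000,000 Mb; 232.25 items → 232 complete.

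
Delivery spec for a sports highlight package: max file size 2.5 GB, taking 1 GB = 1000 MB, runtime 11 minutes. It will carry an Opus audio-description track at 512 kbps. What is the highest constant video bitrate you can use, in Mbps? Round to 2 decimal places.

Budget: 2.5 GB = 20000.0 Mb.
11 min = 660 s
Total bitrate budget: 20000.0 Mb / 660 s = 30.303 Mbps.
Audio: 512 kbps = 0.512 Mbps.
Video: 30.303 − 0.512 = 29.791 Mbps.

29.79 Mbps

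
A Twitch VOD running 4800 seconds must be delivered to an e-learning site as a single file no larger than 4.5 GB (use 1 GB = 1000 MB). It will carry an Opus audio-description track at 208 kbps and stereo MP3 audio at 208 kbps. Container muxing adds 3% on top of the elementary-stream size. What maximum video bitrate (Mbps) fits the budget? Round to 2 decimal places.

6.87 Mbps

Budget: 4.5 GB = 36000.0 Mb.
Stream payload after overhead: 36000.0 / 1.03 = 34951.5 Mb.
Total bitrate budget: 34951.5 Mb / 4800 s = 7.282 Mbps.
Audio total: 208 + 208 = 416 kbps = 0.416 Mbps.
Video: 7.282 − 0.416 = 6.866 Mbps.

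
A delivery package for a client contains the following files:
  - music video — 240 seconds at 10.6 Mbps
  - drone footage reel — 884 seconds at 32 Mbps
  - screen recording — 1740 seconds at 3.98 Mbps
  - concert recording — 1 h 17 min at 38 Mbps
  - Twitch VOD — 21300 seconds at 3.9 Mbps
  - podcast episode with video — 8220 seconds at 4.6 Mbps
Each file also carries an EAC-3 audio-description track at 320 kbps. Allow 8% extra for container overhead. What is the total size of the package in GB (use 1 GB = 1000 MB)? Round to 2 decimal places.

46.72 GB

Audio: 320 kbps = 0.320 Mbps.
music video: 10.920 Mbps × 240 s × 1.08 = 2830.5 Mb
drone footage reel: 32.320 Mbps × 884 s × 1.08 = 30856.6 Mb
screen recording: 4.300 Mbps × 1740 s × 1.08 = 8080.6 Mb
concert recording: 38.320 Mbps × 4620 s × 1.08 = 191201.5 Mb
Twitch VOD: 4.220 Mbps × 21300 s × 1.08 = 97076.9 Mb
podcast episode with video: 4.920 Mbps × 8220 s × 1.08 = 43677.8 Mb
Total: 373723.7 Mb = 46715.5 MB.
= 46.72 GB.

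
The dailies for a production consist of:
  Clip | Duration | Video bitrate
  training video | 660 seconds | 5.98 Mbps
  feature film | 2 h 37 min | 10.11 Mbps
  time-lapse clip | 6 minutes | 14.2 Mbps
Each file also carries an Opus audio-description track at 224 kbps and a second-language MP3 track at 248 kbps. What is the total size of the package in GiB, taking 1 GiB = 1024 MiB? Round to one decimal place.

12.7 GiB

Audio total: 224 + 248 = 472 kbps = 0.472 Mbps.
training video: 6.452 Mbps × 660 s = 4258.3 Mb
feature film: 10.582 Mbps × 9420 s = 99682.4 Mb
time-lapse clip: 14.672 Mbps × 360 s = 5281.9 Mb
Total: 109222.7 Mb = 13652.8 MB.
= 12.72 GiB.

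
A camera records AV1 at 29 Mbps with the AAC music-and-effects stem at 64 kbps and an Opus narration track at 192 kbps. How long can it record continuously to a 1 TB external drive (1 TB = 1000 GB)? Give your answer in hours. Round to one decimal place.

Audio total: 64 + 192 = 256 kbps = 0.256 Mbps.
Total bitrate: 29 + 0.256 = 29.256 Mbps.
Capacity: 1 TB = 8,000,000 Mb.
Recording time: 8,000,000 / 29.256 = 273,448 s ≈ 76.0 hours.

76.0 hours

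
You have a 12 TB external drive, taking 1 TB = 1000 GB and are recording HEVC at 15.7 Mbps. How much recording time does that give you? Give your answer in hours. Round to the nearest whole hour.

Capacity: 12 TB = 96,000,000 Mb.
Recording time: 96,000,000 / 15.700 = 6,114,650 s ≈ 1,699 hours.

1699 hours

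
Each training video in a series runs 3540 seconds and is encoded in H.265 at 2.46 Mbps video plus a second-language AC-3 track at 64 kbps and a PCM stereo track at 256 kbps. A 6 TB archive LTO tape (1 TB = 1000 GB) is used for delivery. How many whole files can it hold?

Audio total: 64 + 256 = 320 kbps = 0.320 Mbps.
Total bitrate: 2.780 Mbps.
Per item: 2.780 Mbps × 3540 s = 9,841 Mb = 1,230 MB.
Capacity: 6 TB = 48,000,000 Mb; 4877.45 items → 4877 complete.

4877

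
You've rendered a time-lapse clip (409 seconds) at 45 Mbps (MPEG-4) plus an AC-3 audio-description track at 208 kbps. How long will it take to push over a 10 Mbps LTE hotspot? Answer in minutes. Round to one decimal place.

30.8 minutes

Audio: 208 kbps = 0.208 Mbps.
Total bitrate: 45.208 Mbps.
File: 45.208 Mbps × 409 s = 18490.1 Mb.
At 10 Mbps: 18490.1 / 10 = 1849.0 s ≈ 30.8 minutes.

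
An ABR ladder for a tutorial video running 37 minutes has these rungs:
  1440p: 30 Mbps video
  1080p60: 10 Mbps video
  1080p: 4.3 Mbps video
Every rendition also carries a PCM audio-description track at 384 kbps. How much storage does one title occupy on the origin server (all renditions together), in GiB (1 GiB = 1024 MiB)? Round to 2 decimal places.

37 min = 2220 s
Audio: 384 kbps = 0.384 Mbps.
Sum of rendition bitrates: (30+0.384) + (10+0.384) + (4.3+0.384) = 45.452 Mbps.
× 2220 s = 100,903 Mb = 12,613 MB = 11.75 GiB.

11.75 GiB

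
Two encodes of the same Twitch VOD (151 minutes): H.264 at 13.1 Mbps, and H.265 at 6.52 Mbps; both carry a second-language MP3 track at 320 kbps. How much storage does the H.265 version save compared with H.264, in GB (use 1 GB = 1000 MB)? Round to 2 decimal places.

7.45 GB

151 min = 9060 s
Audio: 320 kbps = 0.320 Mbps.
H.264: 13.420 Mbps × 9060 s = 121585.2 Mb = 15.198 GB.
H.265: 6.840 Mbps × 9060 s = 61970.4 Mb = 7.746 GB.
Saving: 15.198 − 7.746 = 7.452 GB.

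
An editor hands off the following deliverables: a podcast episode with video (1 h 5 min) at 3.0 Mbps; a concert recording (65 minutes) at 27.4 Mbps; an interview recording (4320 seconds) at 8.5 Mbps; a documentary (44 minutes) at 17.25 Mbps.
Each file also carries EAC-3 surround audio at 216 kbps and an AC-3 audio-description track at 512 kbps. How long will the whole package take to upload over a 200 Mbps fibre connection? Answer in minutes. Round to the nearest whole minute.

Audio total: 216 + 512 = 728 kbps = 0.728 Mbps.
podcast episode with video: 3.728 Mbps × 3900 s = 14539.2 Mb
concert recording: 28.128 Mbps × 3900 s = 109699.2 Mb
interview recording: 9.228 Mbps × 4320 s = 39865.0 Mb
documentary: 17.978 Mbps × 2640 s = 47461.9 Mb
Total: 211565.3 Mb = 26445.7 MB.
At 200 Mbps: 211565.3 / 200 = 1058 s ≈ 17.6 minutes.

18 minutes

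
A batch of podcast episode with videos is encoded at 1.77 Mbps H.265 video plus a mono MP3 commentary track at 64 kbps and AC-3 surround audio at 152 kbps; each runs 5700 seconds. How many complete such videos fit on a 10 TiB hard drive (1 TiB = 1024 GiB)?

Audio total: 64 + 152 = 216 kbps = 0.216 Mbps.
Total bitrate: 1.986 Mbps.
Per item: 1.986 Mbps × 5700 s = 11,320 Mb = 1,415 MB.
Capacity: 10 TiB = 87,960,930 Mb; 7770.26 items → 7770 complete.

7770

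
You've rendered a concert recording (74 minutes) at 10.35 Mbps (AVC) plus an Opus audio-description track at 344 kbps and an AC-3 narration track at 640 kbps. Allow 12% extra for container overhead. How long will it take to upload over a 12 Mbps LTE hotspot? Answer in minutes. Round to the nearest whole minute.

74 min = 4440 s
Audio total: 344 + 640 = 984 kbps = 0.984 Mbps.
Total bitrate: 11.334 Mbps.
File: 11.334 Mbps × 4440 s = 50323.0 Mb.
With 12% container overhead: ×1.12. → 56361.7 Mb.
At 12 Mbps: 56361.7 / 12 = 4696.8 s ≈ 78.3 minutes.

78 minutes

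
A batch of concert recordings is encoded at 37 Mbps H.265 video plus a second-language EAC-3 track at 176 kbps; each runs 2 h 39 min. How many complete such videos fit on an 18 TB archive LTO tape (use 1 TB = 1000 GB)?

406

2 h 39 min = 159 min = 9540 s
Audio: 176 kbps = 0.176 Mbps.
Total bitrate: 37.176 Mbps.
Per item: 37.176 Mbps × 9540 s = 354,659 Mb = 44,332 MB.
Capacity: 18 TB = 144,000,000 Mb; 406.02 items → 406 complete.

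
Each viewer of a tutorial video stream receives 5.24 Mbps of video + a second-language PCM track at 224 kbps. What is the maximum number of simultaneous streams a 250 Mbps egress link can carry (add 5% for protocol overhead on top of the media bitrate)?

43

Audio: 224 kbps = 0.224 Mbps.
Per-viewer media rate: 5.464 Mbps.
On the wire with 5% overhead: 5.737 Mbps.
250 Mbps = 250.0 Mbps; 250.0 / 5.737 = 43.58 → 43 viewers.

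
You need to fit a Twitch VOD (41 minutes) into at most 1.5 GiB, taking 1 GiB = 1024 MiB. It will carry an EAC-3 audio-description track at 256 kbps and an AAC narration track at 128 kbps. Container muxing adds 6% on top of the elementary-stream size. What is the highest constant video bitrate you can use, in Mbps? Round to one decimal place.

4.6 Mbps

Budget: 1.5 GiB = 12884.9 Mb.
Stream payload after overhead: 12884.9 / 1.06 = 12155.6 Mb.
41 min = 2460 s
Total bitrate budget: 12155.6 Mb / 2460 s = 4.941 Mbps.
Audio total: 256 + 128 = 384 kbps = 0.384 Mbps.
Video: 4.941 − 0.384 = 4.557 Mbps.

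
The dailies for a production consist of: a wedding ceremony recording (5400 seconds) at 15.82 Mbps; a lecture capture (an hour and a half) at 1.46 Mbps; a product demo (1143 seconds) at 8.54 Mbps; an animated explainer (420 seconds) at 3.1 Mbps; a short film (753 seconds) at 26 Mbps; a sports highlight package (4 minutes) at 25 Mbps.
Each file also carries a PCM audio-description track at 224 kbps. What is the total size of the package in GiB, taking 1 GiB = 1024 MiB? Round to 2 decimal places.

Audio: 224 kbps = 0.224 Mbps.
wedding ceremony recording: 16.044 Mbps × 5400 s = 86637.6 Mb
lecture capture: 1.684 Mbps × 5400 s = 9093.6 Mb
product demo: 8.764 Mbps × 1143 s = 10017.3 Mb
animated explainer: 3.324 Mbps × 420 s = 1396.1 Mb
short film: 26.224 Mbps × 753 s = 19746.7 Mb
sports highlight package: 25.224 Mbps × 240 s = 6053.8 Mb
Total: 132945.0 Mb = 16618.1 MB.
= 15.48 GiB.

15.48 GiB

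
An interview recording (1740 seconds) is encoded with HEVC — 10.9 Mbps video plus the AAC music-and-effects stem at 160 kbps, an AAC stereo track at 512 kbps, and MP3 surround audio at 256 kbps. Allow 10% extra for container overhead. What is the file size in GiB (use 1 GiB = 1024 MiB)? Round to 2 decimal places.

2.64 GiB

Audio total: 160 + 512 + 256 = 928 kbps = 0.928 Mbps.
Total bitrate: 10.9 + 0.928 = 11.828 Mbps.
Stream data: 11.828 Mbps × 1740 s = 20580.7 Mb.
With 10% container overhead: ×1.10.
22,639 Mb = 2,829,849,000 bytes ÷ 1,073,741,824 = 2.636 GiB.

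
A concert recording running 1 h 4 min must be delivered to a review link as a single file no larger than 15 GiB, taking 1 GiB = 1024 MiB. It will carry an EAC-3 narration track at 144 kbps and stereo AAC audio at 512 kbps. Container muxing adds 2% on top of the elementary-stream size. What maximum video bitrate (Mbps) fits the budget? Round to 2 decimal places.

Budget: 15 GiB = 128849.0 Mb.
Stream payload after overhead: 128849.0 / 1.02 = 126322.6 Mb.
1 h 4 min = 64 min = 3840 s
Total bitrate budget: 126322.6 Mb / 3840 s = 32.897 Mbps.
Audio total: 144 + 512 = 656 kbps = 0.656 Mbps.
Video: 32.897 − 0.656 = 32.241 Mbps.

32.24 Mbps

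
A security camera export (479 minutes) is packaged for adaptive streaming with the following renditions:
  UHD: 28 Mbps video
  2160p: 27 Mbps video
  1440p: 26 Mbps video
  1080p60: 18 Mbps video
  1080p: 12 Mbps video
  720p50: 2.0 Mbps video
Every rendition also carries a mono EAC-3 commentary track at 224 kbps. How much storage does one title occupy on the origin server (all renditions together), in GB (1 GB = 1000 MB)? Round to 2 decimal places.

410.78 GB

479 min = 28740 s
Audio: 224 kbps = 0.224 Mbps.
Sum of rendition bitrates: (28+0.224) + (27+0.224) + (26+0.224) + (18+0.224) + (12+0.224) + (2.0+0.224) = 114.344 Mbps.
× 28740 s = 3,286,247 Mb = 410,781 MB = 410.8 GB.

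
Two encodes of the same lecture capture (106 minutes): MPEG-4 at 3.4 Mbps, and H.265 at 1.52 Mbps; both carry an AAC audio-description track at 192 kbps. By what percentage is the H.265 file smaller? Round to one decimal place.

106 min = 6360 s
Audio: 192 kbps = 0.192 Mbps.
MPEG-4: 3.592 Mbps × 6360 s = 22845.1 Mb = 2.856 GB.
H.265: 1.712 Mbps × 6360 s = 10888.3 Mb = 1.361 GB.
Reduction: (1 − 1.361/2.856) × 100 = 52.34%.

52.3%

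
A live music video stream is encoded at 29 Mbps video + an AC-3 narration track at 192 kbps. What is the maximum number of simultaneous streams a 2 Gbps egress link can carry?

Audio: 192 kbps = 0.192 Mbps.
Per-viewer media rate: 29.192 Mbps.
2 Gbps = 2,000 Mbps; 2,000 / 29.192 = 68.51 → 68 viewers.

68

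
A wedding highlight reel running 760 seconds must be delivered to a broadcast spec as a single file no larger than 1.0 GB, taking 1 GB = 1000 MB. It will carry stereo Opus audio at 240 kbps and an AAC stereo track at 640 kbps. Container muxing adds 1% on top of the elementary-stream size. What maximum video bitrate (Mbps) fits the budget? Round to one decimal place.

9.5 Mbps

Budget: 1.0 GB = 8000.0 Mb.
Stream payload after overhead: 8000.0 / 1.01 = 7920.8 Mb.
Total bitrate budget: 7920.8 Mb / 760 s = 10.422 Mbps.
Audio total: 240 + 640 = 880 kbps = 0.880 Mbps.
Video: 10.422 − 0.880 = 9.542 Mbps.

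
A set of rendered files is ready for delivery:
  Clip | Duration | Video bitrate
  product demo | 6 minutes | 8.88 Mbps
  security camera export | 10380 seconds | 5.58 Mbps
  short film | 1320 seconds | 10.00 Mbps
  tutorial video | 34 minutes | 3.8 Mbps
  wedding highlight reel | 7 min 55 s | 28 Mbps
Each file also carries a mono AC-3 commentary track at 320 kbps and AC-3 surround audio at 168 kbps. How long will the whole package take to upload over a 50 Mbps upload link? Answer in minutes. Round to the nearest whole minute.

34 minutes

Audio total: 320 + 168 = 488 kbps = 0.488 Mbps.
product demo: 9.368 Mbps × 360 s = 3372.5 Mb
security camera export: 6.068 Mbps × 10380 s = 62985.8 Mb
short film: 10.488 Mbps × 1320 s = 13844.2 Mb
tutorial video: 4.288 Mbps × 2040 s = 8747.5 Mb
wedding highlight reel: 28.488 Mbps × 475 s = 13531.8 Mb
Total: 102481.8 Mb = 12810.2 MB.
At 50 Mbps: 102481.8 / 50 = 2050 s ≈ 34.2 minutes.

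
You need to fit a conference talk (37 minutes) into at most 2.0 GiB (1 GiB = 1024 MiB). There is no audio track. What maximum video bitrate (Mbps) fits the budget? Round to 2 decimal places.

Budget: 2.0 GiB = 17179.9 Mb.
37 min = 2220 s
Total bitrate budget: 17179.9 Mb / 2220 s = 7.739 Mbps.

7.74 Mbps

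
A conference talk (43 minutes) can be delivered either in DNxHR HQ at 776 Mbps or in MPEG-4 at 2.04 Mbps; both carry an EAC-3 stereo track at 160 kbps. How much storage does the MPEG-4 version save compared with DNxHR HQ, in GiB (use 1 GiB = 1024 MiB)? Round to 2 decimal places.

43 min = 2580 s
Audio: 160 kbps = 0.160 Mbps.
DNxHR HQ: 776.160 Mbps × 2580 s = 2002492.8 Mb = 233.121 GiB.
MPEG-4: 2.200 Mbps × 2580 s = 5676.0 Mb = 0.661 GiB.
Saving: 233.121 − 0.661 = 232.460 GiB.

232.46 GiB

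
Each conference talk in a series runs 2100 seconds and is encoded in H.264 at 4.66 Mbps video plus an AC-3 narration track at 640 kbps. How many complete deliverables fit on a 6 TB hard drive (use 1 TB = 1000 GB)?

4312

Audio: 640 kbps = 0.640 Mbps.
Total bitrate: 5.300 Mbps.
Per item: 5.300 Mbps × 2100 s = 11,130 Mb = 1,391 MB.
Capacity: 6 TB = 48,000,000 Mb; 4312.67 items → 4312 complete.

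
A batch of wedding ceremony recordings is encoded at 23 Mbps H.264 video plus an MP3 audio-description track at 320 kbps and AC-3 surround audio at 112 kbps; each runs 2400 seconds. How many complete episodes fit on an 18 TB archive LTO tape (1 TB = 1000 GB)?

2560

Audio total: 320 + 112 = 432 kbps = 0.432 Mbps.
Total bitrate: 23.432 Mbps.
Per item: 23.432 Mbps × 2400 s = 56,237 Mb = 7,030 MB.
Capacity: 18 TB = 144,000,000 Mb; 2560.60 items → 2560 complete.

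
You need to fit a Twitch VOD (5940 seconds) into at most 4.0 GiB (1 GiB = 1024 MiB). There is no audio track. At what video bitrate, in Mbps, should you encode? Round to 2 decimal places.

5.78 Mbps

Budget: 4.0 GiB = 34359.7 Mb.
Total bitrate budget: 34359.7 Mb / 5940 s = 5.784 Mbps.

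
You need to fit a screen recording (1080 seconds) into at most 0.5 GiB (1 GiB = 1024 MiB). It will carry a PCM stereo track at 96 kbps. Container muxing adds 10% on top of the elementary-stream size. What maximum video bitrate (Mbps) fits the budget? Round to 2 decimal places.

Budget: 0.5 GiB = 4295.0 Mb.
Stream payload after overhead: 4295.0 / 1.10 = 3904.5 Mb.
Total bitrate budget: 3904.5 Mb / 1080 s = 3.615 Mbps.
Audio: 96 kbps = 0.096 Mbps.
Video: 3.615 − 0.096 = 3.519 Mbps.

3.52 Mbps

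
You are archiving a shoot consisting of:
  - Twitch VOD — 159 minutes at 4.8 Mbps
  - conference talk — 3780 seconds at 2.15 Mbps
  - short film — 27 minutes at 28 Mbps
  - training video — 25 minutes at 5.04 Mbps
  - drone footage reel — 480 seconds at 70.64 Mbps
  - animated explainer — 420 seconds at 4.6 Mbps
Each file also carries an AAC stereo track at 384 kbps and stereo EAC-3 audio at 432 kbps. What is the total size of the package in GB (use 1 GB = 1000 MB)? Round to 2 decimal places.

Audio total: 384 + 432 = 816 kbps = 0.816 Mbps.
Twitch VOD: 5.616 Mbps × 9540 s = 53576.6 Mb
conference talk: 2.966 Mbps × 3780 s = 11211.5 Mb
short film: 28.816 Mbps × 1620 s = 46681.9 Mb
training video: 5.856 Mbps × 1500 s = 8784.0 Mb
drone footage reel: 71.456 Mbps × 480 s = 34298.9 Mb
animated explainer: 5.416 Mbps × 420 s = 2274.7 Mb
Total: 156827.6 Mb = 19603.5 MB.
= 19.60 GB.

19.60 GB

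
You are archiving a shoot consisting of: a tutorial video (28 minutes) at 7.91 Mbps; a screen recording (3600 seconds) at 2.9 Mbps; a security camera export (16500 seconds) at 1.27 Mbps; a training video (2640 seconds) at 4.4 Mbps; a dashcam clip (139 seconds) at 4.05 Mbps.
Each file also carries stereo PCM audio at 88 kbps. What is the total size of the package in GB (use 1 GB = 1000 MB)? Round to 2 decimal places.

Audio: 88 kbps = 0.088 Mbps.
tutorial video: 7.998 Mbps × 1680 s = 13436.6 Mb
screen recording: 2.988 Mbps × 3600 s = 10756.8 Mb
security camera export: 1.358 Mbps × 16500 s = 22407.0 Mb
training video: 4.488 Mbps × 2640 s = 11848.3 Mb
dashcam clip: 4.138 Mbps × 139 s = 575.2 Mb
Total: 59023.9 Mb = 7378.0 MB.
= 7.378 GB.

7.38 GB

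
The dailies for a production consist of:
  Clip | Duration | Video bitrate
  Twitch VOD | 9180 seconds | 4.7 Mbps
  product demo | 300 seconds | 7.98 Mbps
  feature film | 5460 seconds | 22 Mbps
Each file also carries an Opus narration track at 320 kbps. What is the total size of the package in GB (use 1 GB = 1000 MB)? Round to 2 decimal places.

21.31 GB

Audio: 320 kbps = 0.320 Mbps.
Twitch VOD: 5.020 Mbps × 9180 s = 46083.6 Mb
product demo: 8.300 Mbps × 300 s = 2490.0 Mb
feature film: 22.320 Mbps × 5460 s = 121867.2 Mb
Total: 170440.8 Mb = 21305.1 MB.
= 21.31 GB.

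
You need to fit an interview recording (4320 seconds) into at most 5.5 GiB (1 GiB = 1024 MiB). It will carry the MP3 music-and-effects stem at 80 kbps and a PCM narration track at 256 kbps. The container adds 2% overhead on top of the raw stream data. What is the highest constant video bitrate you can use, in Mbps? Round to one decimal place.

10.4 Mbps

Budget: 5.5 GiB = 47244.6 Mb.
Stream payload after overhead: 47244.6 / 1.02 = 46318.3 Mb.
Total bitrate budget: 46318.3 Mb / 4320 s = 10.722 Mbps.
Audio total: 80 + 256 = 336 kbps = 0.336 Mbps.
Video: 10.722 − 0.336 = 10.386 Mbps.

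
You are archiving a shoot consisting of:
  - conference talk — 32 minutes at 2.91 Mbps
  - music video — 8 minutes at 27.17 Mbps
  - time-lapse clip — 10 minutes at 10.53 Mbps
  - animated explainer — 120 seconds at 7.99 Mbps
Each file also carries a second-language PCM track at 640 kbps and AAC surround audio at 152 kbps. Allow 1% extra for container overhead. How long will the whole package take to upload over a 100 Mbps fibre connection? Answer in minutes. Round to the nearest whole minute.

Audio total: 640 + 152 = 792 kbps = 0.792 Mbps.
conference talk: 3.702 Mbps × 1920 s × 1.01 = 7178.9 Mb
music video: 27.962 Mbps × 480 s × 1.01 = 13556.0 Mb
time-lapse clip: 11.322 Mbps × 600 s × 1.01 = 6861.1 Mb
animated explainer: 8.782 Mbps × 120 s × 1.01 = 1064.4 Mb
Total: 28660.4 Mb = 3582.6 MB.
At 100 Mbps: 28660.4 / 100 = 287 s ≈ 4.78 minutes.

5 minutes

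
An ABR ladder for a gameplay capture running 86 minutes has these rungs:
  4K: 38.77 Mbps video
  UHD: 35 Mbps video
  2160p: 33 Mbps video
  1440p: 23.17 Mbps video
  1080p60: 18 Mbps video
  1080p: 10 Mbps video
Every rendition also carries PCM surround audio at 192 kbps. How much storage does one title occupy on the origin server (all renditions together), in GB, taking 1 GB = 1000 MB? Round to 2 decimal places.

102.61 GB

86 min = 5160 s
Audio: 192 kbps = 0.192 Mbps.
Sum of rendition bitrates: (38.77+0.192) + (35+0.192) + (33+0.192) + (23.17+0.192) + (18+0.192) + (10+0.192) = 159.092 Mbps.
× 5160 s = 820,915 Mb = 102,614 MB = 102.6 GB.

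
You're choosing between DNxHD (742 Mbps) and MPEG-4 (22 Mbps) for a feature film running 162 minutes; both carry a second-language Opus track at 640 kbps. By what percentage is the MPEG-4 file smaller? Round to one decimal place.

97.0%

162 min = 9720 s
Audio: 640 kbps = 0.640 Mbps.
DNxHD: 742.640 Mbps × 9720 s = 7218460.8 Mb = 902.308 GB.
MPEG-4: 22.640 Mbps × 9720 s = 220060.8 Mb = 27.508 GB.
Reduction: (1 − 27.508/902.308) × 100 = 96.95%.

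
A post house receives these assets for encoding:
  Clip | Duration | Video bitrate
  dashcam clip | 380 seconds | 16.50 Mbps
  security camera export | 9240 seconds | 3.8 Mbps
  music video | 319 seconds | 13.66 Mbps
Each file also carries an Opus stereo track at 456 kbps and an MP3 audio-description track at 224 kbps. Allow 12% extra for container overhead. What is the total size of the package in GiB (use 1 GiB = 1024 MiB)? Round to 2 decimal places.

Audio total: 456 + 224 = 680 kbps = 0.680 Mbps.
dashcam clip: 17.180 Mbps × 380 s × 1.12 = 7311.8 Mb
security camera export: 4.480 Mbps × 9240 s × 1.12 = 46362.6 Mb
music video: 14.340 Mbps × 319 s × 1.12 = 5123.4 Mb
Total: 58797.8 Mb = 7349.7 MB.
= 6.845 GiB.

6.84 GiB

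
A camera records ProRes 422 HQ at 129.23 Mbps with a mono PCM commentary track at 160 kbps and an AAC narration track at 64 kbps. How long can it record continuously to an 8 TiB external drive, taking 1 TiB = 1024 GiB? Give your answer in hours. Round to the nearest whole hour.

151 hours

Audio total: 160 + 64 = 224 kbps = 0.224 Mbps.
Total bitrate: 129.23 + 0.224 = 129.454 Mbps.
Capacity: 8 TiB = 70,368,744 Mb.
Recording time: 70,368,744 / 129.454 = 543,581 s ≈ 151 hours.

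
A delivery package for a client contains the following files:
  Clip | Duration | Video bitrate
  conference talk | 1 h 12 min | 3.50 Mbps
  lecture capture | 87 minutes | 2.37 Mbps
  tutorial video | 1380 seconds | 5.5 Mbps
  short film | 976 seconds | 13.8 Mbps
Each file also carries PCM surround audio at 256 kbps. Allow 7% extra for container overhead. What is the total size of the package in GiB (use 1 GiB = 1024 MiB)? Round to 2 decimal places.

6.43 GiB

Audio: 256 kbps = 0.256 Mbps.
conference talk: 3.756 Mbps × 4320 s × 1.07 = 17361.7 Mb
lecture capture: 2.626 Mbps × 5220 s × 1.07 = 14667.3 Mb
tutorial video: 5.756 Mbps × 1380 s × 1.07 = 8499.3 Mb
short film: 14.056 Mbps × 976 s × 1.07 = 14679.0 Mb
Total: 55207.3 Mb = 6900.9 MB.
= 6.427 GiB.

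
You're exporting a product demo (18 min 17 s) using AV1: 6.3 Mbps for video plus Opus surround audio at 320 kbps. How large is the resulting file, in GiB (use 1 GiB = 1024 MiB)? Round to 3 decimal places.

0.845 GiB

18 min 17 s = 1097 s
Audio: 320 kbps = 0.320 Mbps.
Total bitrate: 6.3 + 0.320 = 6.620 Mbps.
Stream data: 6.620 Mbps × 1097 s = 7262.1 Mb.
7,262 Mb = 907,767,500 bytes ÷ 1,073,741,824 = 0.8454 GiB.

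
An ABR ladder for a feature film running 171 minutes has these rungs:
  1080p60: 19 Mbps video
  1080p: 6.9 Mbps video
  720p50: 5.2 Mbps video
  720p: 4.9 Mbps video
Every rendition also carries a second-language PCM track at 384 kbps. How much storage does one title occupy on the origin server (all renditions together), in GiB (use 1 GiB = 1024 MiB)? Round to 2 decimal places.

44.83 GiB

171 min = 10260 s
Audio: 384 kbps = 0.384 Mbps.
Sum of rendition bitrates: (19+0.384) + (6.9+0.384) + (5.2+0.384) + (4.9+0.384) = 37.536 Mbps.
× 10260 s = 385,119 Mb = 48,140 MB = 44.83 GiB.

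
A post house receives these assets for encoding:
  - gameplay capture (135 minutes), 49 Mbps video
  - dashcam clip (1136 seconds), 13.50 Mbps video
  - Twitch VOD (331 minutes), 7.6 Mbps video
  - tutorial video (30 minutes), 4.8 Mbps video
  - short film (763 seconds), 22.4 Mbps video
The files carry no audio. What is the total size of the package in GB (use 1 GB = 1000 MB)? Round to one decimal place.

73.6 GB

gameplay capture: 49.000 Mbps × 8100 s = 396900.0 Mb
dashcam clip: 13.500 Mbps × 1136 s = 15336.0 Mb
Twitch VOD: 7.600 Mbps × 19860 s = 150936.0 Mb
tutorial video: 4.800 Mbps × 1800 s = 8640.0 Mb
short film: 22.400 Mbps × 763 s = 17091.2 Mb
Total: 588903.2 Mb = 73612.9 MB.
= 73.61 GB.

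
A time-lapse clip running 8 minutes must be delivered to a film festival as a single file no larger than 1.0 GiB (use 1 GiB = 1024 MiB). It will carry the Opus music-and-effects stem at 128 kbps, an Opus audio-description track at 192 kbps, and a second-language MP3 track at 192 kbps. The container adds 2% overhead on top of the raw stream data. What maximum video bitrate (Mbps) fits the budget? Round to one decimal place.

17.0 Mbps

Budget: 1.0 GiB = 8589.9 Mb.
Stream payload after overhead: 8589.9 / 1.02 = 8421.5 Mb.
8 min = 480 s
Total bitrate budget: 8421.5 Mb / 480 s = 17.545 Mbps.
Audio total: 128 + 192 + 192 = 512 kbps = 0.512 Mbps.
Video: 17.545 − 0.512 = 17.033 Mbps.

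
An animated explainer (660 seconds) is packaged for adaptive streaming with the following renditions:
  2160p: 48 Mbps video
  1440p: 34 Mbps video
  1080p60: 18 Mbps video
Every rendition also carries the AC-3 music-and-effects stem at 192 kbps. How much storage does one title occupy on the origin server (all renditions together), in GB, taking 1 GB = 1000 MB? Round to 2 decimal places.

Audio: 192 kbps = 0.192 Mbps.
Sum of rendition bitrates: (48+0.192) + (34+0.192) + (18+0.192) = 100.576 Mbps.
× 660 s = 66,380 Mb = 8,298 MB = 8.298 GB.

8.30 GB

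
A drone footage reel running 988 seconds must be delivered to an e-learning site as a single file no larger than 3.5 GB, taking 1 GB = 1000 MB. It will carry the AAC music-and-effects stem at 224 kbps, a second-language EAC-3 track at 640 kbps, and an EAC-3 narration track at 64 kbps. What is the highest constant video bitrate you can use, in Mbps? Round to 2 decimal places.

Budget: 3.5 GB = 28000.0 Mb.
Total bitrate budget: 28000.0 Mb / 988 s = 28.340 Mbps.
Audio total: 224 + 640 + 64 = 928 kbps = 0.928 Mbps.
Video: 28.340 − 0.928 = 27.412 Mbps.

27.41 Mbps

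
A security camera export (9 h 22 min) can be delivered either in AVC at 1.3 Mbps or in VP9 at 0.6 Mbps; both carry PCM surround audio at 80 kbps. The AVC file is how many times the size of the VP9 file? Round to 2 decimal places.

9 h 22 min = 562 min = 33720 s
Audio: 80 kbps = 0.080 Mbps.
AVC: 1.380 Mbps × 33720 s = 46533.6 Mb = 5.817 GB.
VP9: 0.680 Mbps × 33720 s = 22929.6 Mb = 2.866 GB.
Ratio: 5.817 / 2.866 = 2.029.

2.03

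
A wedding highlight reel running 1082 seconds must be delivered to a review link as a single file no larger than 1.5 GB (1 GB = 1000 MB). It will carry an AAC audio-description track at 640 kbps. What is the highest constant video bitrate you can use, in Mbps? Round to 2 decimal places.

Budget: 1.5 GB = 12000.0 Mb.
Total bitrate budget: 12000.0 Mb / 1082 s = 11.091 Mbps.
Audio: 640 kbps = 0.640 Mbps.
Video: 11.091 − 0.640 = 10.451 Mbps.

10.45 Mbps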